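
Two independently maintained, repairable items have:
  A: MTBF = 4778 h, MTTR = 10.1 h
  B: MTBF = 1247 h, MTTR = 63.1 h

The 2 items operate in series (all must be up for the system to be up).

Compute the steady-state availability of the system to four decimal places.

A(A) = MTBF/(MTBF+MTTR) = 4778/(4778+10.1) = 0.997891
A(B) = MTBF/(MTBF+MTTR) = 1247/(1247+63.1) = 0.951836
Series availability: 0.997891 × 0.951836 = 0.9498

0.9498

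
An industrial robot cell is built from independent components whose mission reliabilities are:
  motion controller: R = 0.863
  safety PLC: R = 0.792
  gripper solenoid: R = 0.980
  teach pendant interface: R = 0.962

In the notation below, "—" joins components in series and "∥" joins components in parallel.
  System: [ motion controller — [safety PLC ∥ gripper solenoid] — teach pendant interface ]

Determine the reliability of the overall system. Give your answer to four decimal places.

0.8268

Parallel (safety PLC and gripper solenoid): 1 − (1 − 0.792000)(1 − 0.980000) = 0.995840
Series (motion controller, [0.995840], and teach pendant interface): 0.863000 × 0.995840 × 0.962000 = 0.8268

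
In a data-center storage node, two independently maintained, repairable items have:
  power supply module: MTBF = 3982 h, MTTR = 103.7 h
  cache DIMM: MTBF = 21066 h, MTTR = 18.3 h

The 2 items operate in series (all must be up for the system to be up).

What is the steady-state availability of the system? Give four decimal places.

A(power supply module) = MTBF/(MTBF+MTTR) = 3982/(3982+103.7) = 0.974619
A(cache DIMM) = MTBF/(MTBF+MTTR) = 21066/(21066+18.3) = 0.999132
Series availability: 0.974619 × 0.999132 = 0.9738

0.9738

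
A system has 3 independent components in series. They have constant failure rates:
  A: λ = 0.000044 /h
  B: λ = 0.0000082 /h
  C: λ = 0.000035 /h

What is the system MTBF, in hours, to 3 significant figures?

11500

Series of exponential components: λ_sys = Σ λ_i
λ_sys = 0.000044 + 0.0000082 + 0.000035 = 8.7200e-05 /h
MTBF = 1 / λ_sys = 11500 h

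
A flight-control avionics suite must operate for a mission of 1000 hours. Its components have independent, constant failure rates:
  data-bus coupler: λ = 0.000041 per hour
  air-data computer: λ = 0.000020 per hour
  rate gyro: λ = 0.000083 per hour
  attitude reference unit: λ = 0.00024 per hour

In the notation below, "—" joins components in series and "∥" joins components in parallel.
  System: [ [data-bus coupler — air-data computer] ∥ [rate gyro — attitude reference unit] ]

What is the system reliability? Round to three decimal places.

0.984

R(data-bus coupler) = exp(−0.000041 × 1000) = 0.95983
R(air-data computer) = exp(−0.000020 × 1000) = 0.98020
R(rate gyro) = exp(−0.000083 × 1000) = 0.92035
R(attitude reference unit) = exp(−0.00024 × 1000) = 0.78663
Series (data-bus coupler and air-data computer): 0.95983 × 0.98020 = 0.94083
Series (rate gyro and attitude reference unit): 0.92035 × 0.78663 = 0.72397
Parallel ([0.94083] and [0.72397]): 1 − (1 − 0.94083)(1 − 0.72397) = 0.984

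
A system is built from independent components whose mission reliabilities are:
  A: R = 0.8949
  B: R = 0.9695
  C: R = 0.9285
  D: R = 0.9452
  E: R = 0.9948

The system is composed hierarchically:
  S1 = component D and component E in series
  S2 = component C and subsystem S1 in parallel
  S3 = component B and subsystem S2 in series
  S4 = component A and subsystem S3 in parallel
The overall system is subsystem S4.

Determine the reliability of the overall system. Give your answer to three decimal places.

Series (D and E): 0.94520 × 0.99480 = 0.94028
Parallel (C and [0.94028]): 1 − (1 − 0.92850)(1 − 0.94028) = 0.99573
Series (B and [0.99573]): 0.96950 × 0.99573 = 0.96536
Parallel (A and [0.96536]): 1 − (1 − 0.89490)(1 − 0.96536) = 0.996

0.996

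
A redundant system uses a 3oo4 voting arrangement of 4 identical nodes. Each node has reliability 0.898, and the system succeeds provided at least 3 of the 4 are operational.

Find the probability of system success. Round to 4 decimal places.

R = Σ_{i=3}^{4} C(4,i) p^i (1−p)^{4−i} with p = 0.898
C(4,3)·0.898^3·0.102^1 = 0.295454
C(4,4)·0.898^4·0.102^0 = 0.650287
Sum = 0.9457

0.9457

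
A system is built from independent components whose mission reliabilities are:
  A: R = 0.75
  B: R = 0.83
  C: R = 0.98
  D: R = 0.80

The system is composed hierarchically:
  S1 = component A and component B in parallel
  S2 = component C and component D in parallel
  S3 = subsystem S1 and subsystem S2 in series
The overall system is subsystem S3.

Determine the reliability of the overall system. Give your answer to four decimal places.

Parallel (A and B): 1 − (1 − 0.750000)(1 − 0.830000) = 0.957500
Parallel (C and D): 1 − (1 − 0.980000)(1 − 0.800000) = 0.996000
Series ([0.957500] and [0.996000]): 0.957500 × 0.996000 = 0.9537

0.9537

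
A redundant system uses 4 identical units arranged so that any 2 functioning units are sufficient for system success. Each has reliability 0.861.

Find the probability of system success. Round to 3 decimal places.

R = Σ_{i=2}^{4} C(4,i) p^i (1−p)^{4−i} with p = 0.861
C(4,2)·0.861^2·0.139^2 = 0.08594
C(4,3)·0.861^3·0.139^1 = 0.35488
C(4,4)·0.861^4·0.139^0 = 0.54956
Sum = 0.990

0.990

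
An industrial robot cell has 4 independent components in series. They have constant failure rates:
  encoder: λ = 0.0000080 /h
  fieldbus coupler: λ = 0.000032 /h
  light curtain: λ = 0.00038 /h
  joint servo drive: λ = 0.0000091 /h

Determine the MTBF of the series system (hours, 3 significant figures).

2330

Series of exponential components: λ_sys = Σ λ_i
λ_sys = 0.0000080 + 0.000032 + 0.00038 + 0.0000091 = 4.2910e-04 /h
MTBF = 1 / λ_sys = 2330 h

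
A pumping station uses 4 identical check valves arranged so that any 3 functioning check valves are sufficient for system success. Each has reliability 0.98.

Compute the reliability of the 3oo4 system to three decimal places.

0.998

R = Σ_{i=3}^{4} C(4,i) p^i (1−p)^{4−i} with p = 0.98
C(4,3)·0.98^3·0.02^1 = 0.07530
C(4,4)·0.98^4·0.02^0 = 0.92237
Sum = 0.998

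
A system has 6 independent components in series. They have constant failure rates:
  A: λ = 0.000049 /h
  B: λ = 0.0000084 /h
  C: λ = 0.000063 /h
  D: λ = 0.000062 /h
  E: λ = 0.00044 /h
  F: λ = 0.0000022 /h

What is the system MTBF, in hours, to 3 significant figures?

Series of exponential components: λ_sys = Σ λ_i
λ_sys = 0.000049 + 0.0000084 + 0.000063 + 0.000062 + 0.00044 + 0.0000022 = 6.2460e-04 /h
MTBF = 1 / λ_sys = 1600 h

1600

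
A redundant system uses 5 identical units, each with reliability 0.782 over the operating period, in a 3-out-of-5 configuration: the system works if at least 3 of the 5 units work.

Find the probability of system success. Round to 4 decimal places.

0.9273

R = Σ_{i=3}^{5} C(5,i) p^i (1−p)^{5−i} with p = 0.782
C(5,3)·0.782^3·0.218^2 = 0.227265
C(5,4)·0.782^4·0.218^1 = 0.407618
C(5,5)·0.782^5·0.218^0 = 0.292438
Sum = 0.9273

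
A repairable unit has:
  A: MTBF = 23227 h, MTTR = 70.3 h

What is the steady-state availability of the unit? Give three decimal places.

0.997

A(A) = MTBF/(MTBF+MTTR) = 23227/(23227+70.3) = 0.997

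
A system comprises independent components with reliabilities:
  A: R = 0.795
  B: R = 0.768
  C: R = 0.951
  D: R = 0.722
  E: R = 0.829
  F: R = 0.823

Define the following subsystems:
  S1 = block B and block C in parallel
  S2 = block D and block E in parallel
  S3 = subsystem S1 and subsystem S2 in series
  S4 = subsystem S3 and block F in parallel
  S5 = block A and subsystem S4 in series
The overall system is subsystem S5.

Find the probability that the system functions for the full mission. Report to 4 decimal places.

0.7868

Parallel (B and C): 1 − (1 − 0.768000)(1 − 0.951000) = 0.988632
Parallel (D and E): 1 − (1 − 0.722000)(1 − 0.829000) = 0.952462
Series ([0.988632] and [0.952462]): 0.988632 × 0.952462 = 0.941634
Parallel ([0.941634] and F): 1 − (1 − 0.941634)(1 − 0.823000) = 0.989669
Series (A and [0.989669]): 0.795000 × 0.989669 = 0.7868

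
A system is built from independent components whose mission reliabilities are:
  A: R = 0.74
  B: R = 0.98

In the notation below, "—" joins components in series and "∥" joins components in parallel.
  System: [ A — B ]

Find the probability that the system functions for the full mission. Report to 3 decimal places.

Series (A and B): 0.74000 × 0.98000 = 0.725

0.725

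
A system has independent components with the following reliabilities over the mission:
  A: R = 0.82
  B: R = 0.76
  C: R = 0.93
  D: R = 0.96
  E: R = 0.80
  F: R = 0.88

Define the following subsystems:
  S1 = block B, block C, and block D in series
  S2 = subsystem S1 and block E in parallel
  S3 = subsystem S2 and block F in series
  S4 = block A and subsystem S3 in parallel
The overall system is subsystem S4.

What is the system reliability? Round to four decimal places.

0.9682

Series (B, C, and D): 0.760000 × 0.930000 × 0.960000 = 0.678528
Parallel ([0.678528] and E): 1 − (1 − 0.678528)(1 − 0.800000) = 0.935706
Series ([0.935706] and F): 0.935706 × 0.880000 = 0.823421
Parallel (A and [0.823421]): 1 − (1 − 0.820000)(1 − 0.823421) = 0.9682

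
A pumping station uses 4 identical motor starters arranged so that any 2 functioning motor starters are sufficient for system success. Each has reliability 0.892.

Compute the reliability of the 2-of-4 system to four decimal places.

R = Σ_{i=2}^{4} C(4,i) p^i (1−p)^{4−i} with p = 0.892
C(4,2)·0.892^2·0.108^2 = 0.055684
C(4,3)·0.892^3·0.108^1 = 0.306604
C(4,4)·0.892^4·0.108^0 = 0.633081
Sum = 0.9954

0.9954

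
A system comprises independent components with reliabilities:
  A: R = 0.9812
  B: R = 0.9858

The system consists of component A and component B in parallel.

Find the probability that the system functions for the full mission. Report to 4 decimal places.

Parallel (A and B): 1 − (1 − 0.981200)(1 − 0.985800) = 0.9997

0.9997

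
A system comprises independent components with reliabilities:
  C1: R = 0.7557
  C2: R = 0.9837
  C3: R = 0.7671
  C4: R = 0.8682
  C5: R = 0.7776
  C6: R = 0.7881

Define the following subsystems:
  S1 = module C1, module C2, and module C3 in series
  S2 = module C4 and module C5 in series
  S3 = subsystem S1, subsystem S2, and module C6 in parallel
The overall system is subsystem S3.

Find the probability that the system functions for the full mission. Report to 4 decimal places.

0.9704

Series (C1, C2, and C3): 0.755700 × 0.983700 × 0.767100 = 0.570248
Series (C4 and C5): 0.868200 × 0.777600 = 0.675112
Parallel ([0.570248], [0.675112], and C6): 1 − (1 − 0.570248)(1 − 0.675112)(1 − 0.788100) = 0.9704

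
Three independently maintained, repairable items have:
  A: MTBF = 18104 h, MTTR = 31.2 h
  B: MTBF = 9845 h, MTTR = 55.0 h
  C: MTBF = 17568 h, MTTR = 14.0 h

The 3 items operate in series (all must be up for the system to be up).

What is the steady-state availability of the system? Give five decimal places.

0.99194

A(A) = MTBF/(MTBF+MTTR) = 18104/(18104+31.2) = 0.998280
A(B) = MTBF/(MTBF+MTTR) = 9845/(9845+55.0) = 0.994444
A(C) = MTBF/(MTBF+MTTR) = 17568/(17568+14.0) = 0.999204
Series availability: 0.998280 × 0.994444 × 0.999204 = 0.99194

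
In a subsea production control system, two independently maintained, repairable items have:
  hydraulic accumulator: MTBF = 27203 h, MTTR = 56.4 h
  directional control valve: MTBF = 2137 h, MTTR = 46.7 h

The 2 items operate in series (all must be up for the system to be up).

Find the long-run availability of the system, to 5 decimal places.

0.97659

A(hydraulic accumulator) = MTBF/(MTBF+MTTR) = 27203/(27203+56.4) = 0.997931
A(directional control valve) = MTBF/(MTBF+MTTR) = 2137/(2137+46.7) = 0.978614
Series availability: 0.997931 × 0.978614 = 0.97659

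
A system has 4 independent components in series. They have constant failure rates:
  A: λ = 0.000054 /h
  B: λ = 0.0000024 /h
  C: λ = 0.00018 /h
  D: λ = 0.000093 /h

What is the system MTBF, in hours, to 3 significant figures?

3040

Series of exponential components: λ_sys = Σ λ_i
λ_sys = 0.000054 + 0.0000024 + 0.00018 + 0.000093 = 3.2940e-04 /h
MTBF = 1 / λ_sys = 3040 h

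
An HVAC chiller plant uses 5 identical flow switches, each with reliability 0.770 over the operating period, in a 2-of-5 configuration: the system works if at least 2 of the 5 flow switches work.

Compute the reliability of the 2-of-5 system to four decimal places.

R = Σ_{i=2}^{5} C(5,i) p^i (1−p)^{5−i} with p = 0.770
C(5,2)·0.770^2·0.230^3 = 0.072138
C(5,3)·0.770^3·0.230^2 = 0.241506
C(5,4)·0.770^4·0.230^1 = 0.404260
C(5,5)·0.770^5·0.230^0 = 0.270678
Sum = 0.9886

0.9886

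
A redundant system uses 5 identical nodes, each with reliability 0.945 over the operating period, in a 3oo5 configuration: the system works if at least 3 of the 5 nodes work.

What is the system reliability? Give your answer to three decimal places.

0.998

R = Σ_{i=3}^{5} C(5,i) p^i (1−p)^{5−i} with p = 0.945
C(5,3)·0.945^3·0.055^2 = 0.02553
C(5,4)·0.945^4·0.055^1 = 0.21931
C(5,5)·0.945^5·0.055^0 = 0.75363
Sum = 0.998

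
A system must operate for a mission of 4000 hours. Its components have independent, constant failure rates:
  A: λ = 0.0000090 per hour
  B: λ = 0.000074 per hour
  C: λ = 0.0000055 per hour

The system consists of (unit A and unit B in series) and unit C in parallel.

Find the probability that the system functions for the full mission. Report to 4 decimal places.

R(A) = exp(−0.0000090 × 4000) = 0.964640
R(B) = exp(−0.000074 × 4000) = 0.743787
R(C) = exp(−0.0000055 × 4000) = 0.978240
Series (A and B): 0.964640 × 0.743787 = 0.717487
Parallel ([0.717487] and C): 1 − (1 − 0.717487)(1 − 0.978240) = 0.9939

0.9939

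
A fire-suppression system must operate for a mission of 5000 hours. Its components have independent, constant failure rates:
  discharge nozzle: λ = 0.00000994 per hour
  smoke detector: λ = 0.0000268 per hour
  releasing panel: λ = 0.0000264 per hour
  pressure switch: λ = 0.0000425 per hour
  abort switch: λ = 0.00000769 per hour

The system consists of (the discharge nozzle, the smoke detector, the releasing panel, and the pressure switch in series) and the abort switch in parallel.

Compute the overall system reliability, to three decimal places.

R(discharge nozzle) = exp(−0.00000994 × 5000) = 0.95151
R(smoke detector) = exp(−0.0000268 × 5000) = 0.87459
R(releasing panel) = exp(−0.0000264 × 5000) = 0.87634
R(pressure switch) = exp(−0.0000425 × 5000) = 0.80856
R(abort switch) = exp(−0.00000769 × 5000) = 0.96228
Series (discharge nozzle, smoke detector, releasing panel, and pressure switch): 0.95151 × 0.87459 × 0.87634 × 0.80856 = 0.58966
Parallel ([0.58966] and abort switch): 1 − (1 − 0.58966)(1 − 0.96228) = 0.985

0.985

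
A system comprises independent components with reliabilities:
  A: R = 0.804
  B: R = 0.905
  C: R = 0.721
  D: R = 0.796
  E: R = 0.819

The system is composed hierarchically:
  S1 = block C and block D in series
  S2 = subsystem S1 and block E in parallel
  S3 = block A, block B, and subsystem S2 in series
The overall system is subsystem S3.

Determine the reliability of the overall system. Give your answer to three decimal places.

Series (C and D): 0.72100 × 0.79600 = 0.57392
Parallel ([0.57392] and E): 1 − (1 − 0.57392)(1 − 0.81900) = 0.92288
Series (A, B, and [0.92288]): 0.80400 × 0.90500 × 0.92288 = 0.672

0.672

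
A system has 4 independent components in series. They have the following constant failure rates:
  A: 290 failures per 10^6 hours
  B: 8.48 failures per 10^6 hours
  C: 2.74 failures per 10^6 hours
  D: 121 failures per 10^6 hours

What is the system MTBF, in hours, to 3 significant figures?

Series of exponential components: λ_sys = Σ λ_i
λ_sys = 0.000290 + 0.00000848 + 0.00000274 + 0.000121 = 4.2222e-04 /h
MTBF = 1 / λ_sys = 2370 h

2370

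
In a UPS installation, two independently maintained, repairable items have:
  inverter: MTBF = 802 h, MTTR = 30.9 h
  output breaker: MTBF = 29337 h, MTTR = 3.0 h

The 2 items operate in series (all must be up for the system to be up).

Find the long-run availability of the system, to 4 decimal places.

0.9628

A(inverter) = MTBF/(MTBF+MTTR) = 802/(802+30.9) = 0.962901
A(output breaker) = MTBF/(MTBF+MTTR) = 29337/(29337+3.0) = 0.999898
Series availability: 0.962901 × 0.999898 = 0.9628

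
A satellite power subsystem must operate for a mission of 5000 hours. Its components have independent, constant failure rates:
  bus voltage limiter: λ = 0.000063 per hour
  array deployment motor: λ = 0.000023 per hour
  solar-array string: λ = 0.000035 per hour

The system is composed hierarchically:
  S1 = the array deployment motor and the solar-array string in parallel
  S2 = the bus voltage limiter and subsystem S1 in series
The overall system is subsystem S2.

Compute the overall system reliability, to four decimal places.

0.7171

R(bus voltage limiter) = exp(−0.000063 × 5000) = 0.729789
R(array deployment motor) = exp(−0.000023 × 5000) = 0.891366
R(solar-array string) = exp(−0.000035 × 5000) = 0.839457
Parallel (array deployment motor and solar-array string): 1 − (1 − 0.891366)(1 − 0.839457) = 0.982560
Series (bus voltage limiter and [0.982560]): 0.729789 × 0.982560 = 0.7171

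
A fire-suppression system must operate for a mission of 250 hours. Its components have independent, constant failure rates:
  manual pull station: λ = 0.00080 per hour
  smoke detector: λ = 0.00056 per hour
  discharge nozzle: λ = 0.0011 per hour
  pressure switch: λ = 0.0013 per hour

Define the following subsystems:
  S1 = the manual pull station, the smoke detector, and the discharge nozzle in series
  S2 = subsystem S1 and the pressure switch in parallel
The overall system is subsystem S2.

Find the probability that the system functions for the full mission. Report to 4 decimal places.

R(manual pull station) = exp(−0.00080 × 250) = 0.818731
R(smoke detector) = exp(−0.00056 × 250) = 0.869358
R(discharge nozzle) = exp(−0.0011 × 250) = 0.759572
R(pressure switch) = exp(−0.0013 × 250) = 0.722527
Series (manual pull station, smoke detector, and discharge nozzle): 0.818731 × 0.869358 × 0.759572 = 0.540641
Parallel ([0.540641] and pressure switch): 1 − (1 − 0.540641)(1 − 0.722527) = 0.8725

0.8725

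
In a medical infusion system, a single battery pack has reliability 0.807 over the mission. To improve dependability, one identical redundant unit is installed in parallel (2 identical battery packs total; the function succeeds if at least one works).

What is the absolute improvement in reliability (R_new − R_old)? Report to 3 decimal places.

0.156

R_before = 0.807
R_after = 1 − (1 − 0.807)^2 = 0.963
ΔR = 0.963 − 0.807 = 0.156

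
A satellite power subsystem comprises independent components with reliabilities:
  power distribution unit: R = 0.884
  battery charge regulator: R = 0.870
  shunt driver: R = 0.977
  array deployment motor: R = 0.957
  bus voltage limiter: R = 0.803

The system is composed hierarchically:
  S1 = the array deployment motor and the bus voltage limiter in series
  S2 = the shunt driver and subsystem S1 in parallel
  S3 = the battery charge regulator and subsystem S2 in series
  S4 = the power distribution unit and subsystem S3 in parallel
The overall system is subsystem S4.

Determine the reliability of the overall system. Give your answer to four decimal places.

Series (array deployment motor and bus voltage limiter): 0.957000 × 0.803000 = 0.768471
Parallel (shunt driver and [0.768471]): 1 − (1 − 0.977000)(1 − 0.768471) = 0.994675
Series (battery charge regulator and [0.994675]): 0.870000 × 0.994675 = 0.865367
Parallel (power distribution unit and [0.865367]): 1 − (1 − 0.884000)(1 − 0.865367) = 0.9844

0.9844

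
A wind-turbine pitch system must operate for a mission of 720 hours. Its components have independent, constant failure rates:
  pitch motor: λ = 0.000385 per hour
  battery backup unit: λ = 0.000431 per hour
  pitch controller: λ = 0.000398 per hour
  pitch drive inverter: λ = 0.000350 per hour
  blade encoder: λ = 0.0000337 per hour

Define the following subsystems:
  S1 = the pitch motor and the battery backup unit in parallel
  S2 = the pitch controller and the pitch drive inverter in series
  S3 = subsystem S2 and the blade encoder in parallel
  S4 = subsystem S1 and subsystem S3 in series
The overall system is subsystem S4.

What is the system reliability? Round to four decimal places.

R(pitch motor) = exp(−0.000385 × 720) = 0.757903
R(battery backup unit) = exp(−0.000431 × 720) = 0.733212
R(pitch controller) = exp(−0.000398 × 720) = 0.750842
R(pitch drive inverter) = exp(−0.000350 × 720) = 0.777245
R(blade encoder) = exp(−0.0000337 × 720) = 0.976028
Parallel (pitch motor and battery backup unit): 1 − (1 − 0.757903)(1 − 0.733212) = 0.935411
Series (pitch controller and pitch drive inverter): 0.750842 × 0.777245 = 0.583588
Parallel ([0.583588] and blade encoder): 1 − (1 − 0.583588)(1 − 0.976028) = 0.990018
Series ([0.935411] and [0.990018]): 0.935411 × 0.990018 = 0.9261

0.9261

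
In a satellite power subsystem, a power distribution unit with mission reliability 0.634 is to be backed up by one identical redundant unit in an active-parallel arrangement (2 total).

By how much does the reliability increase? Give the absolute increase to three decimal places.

0.232

R_before = 0.634
R_after = 1 − (1 − 0.634)^2 = 0.866
ΔR = 0.866 − 0.634 = 0.232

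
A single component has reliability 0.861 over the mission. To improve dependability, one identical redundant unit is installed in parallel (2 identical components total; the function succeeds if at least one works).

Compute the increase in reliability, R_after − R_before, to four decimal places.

0.1197

R_before = 0.861
R_after = 1 − (1 − 0.861)^2 = 0.9807
ΔR = 0.9807 − 0.861 = 0.1197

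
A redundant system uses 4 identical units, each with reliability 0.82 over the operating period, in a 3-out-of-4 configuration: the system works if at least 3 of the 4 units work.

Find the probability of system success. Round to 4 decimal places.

R = Σ_{i=3}^{4} C(4,i) p^i (1−p)^{4−i} with p = 0.82
C(4,3)·0.82^3·0.18^1 = 0.396985
C(4,4)·0.82^4·0.18^0 = 0.452122
Sum = 0.8491

0.8491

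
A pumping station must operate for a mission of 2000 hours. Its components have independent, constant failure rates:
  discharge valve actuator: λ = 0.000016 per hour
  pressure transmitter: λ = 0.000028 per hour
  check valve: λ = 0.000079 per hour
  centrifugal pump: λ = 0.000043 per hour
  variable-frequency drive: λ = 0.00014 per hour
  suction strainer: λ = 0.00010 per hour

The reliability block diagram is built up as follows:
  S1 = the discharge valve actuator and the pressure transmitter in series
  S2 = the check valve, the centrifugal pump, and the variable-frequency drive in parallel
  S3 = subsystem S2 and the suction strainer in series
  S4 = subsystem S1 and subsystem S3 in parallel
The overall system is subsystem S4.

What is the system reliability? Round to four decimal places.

R(discharge valve actuator) = exp(−0.000016 × 2000) = 0.968507
R(pressure transmitter) = exp(−0.000028 × 2000) = 0.945539
R(check valve) = exp(−0.000079 × 2000) = 0.853850
R(centrifugal pump) = exp(−0.000043 × 2000) = 0.917594
R(variable-frequency drive) = exp(−0.00014 × 2000) = 0.755784
R(suction strainer) = exp(−0.00010 × 2000) = 0.818731
Series (discharge valve actuator and pressure transmitter): 0.968507 × 0.945539 = 0.915761
Parallel (check valve, centrifugal pump, and variable-frequency drive): 1 − (1 − 0.853850)(1 − 0.917594)(1 − 0.755784) = 0.997059
Series ([0.997059] and suction strainer): 0.997059 × 0.818731 = 0.816323
Parallel ([0.915761] and [0.816323]): 1 − (1 − 0.915761)(1 − 0.816323) = 0.9845

0.9845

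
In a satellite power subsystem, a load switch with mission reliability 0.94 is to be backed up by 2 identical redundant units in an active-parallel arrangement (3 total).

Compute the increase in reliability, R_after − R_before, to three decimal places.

R_before = 0.94
R_after = 1 − (1 − 0.94)^3 = 1.000
ΔR = 1.000 − 0.94 = 0.060

0.060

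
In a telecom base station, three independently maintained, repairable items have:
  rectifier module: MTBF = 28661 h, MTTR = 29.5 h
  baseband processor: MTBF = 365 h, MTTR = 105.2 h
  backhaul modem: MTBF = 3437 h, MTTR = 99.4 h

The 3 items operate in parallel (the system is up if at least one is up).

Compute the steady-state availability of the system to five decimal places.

A(rectifier module) = MTBF/(MTBF+MTTR) = 28661/(28661+29.5) = 0.998972
A(baseband processor) = MTBF/(MTBF+MTTR) = 365/(365+105.2) = 0.776265
A(backhaul modem) = MTBF/(MTBF+MTTR) = 3437/(3437+99.4) = 0.971892
Parallel availability: 1 − (1 − 0.998972)(1 − 0.776265)(1 − 0.971892) = 0.99999

0.99999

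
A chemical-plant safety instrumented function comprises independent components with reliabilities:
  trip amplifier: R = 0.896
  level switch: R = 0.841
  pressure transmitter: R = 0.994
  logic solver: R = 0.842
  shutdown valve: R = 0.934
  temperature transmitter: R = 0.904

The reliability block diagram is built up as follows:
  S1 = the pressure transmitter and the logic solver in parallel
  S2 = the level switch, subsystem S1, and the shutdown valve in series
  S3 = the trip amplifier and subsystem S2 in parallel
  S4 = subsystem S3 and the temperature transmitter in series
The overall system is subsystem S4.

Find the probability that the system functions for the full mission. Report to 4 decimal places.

Parallel (pressure transmitter and logic solver): 1 − (1 − 0.994000)(1 − 0.842000) = 0.999052
Series (level switch, [0.999052], and shutdown valve): 0.841000 × 0.999052 × 0.934000 = 0.784749
Parallel (trip amplifier and [0.784749]): 1 − (1 − 0.896000)(1 − 0.784749) = 0.977614
Series ([0.977614] and temperature transmitter): 0.977614 × 0.904000 = 0.8838

0.8838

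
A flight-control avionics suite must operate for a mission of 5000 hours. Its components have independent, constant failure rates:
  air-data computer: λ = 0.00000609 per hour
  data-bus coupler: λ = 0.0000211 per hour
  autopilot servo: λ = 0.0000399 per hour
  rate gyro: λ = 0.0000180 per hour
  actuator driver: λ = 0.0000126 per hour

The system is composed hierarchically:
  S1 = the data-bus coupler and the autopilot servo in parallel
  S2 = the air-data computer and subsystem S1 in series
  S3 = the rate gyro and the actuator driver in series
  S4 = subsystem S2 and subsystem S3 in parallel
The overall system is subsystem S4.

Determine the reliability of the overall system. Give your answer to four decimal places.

R(air-data computer) = exp(−0.00000609 × 5000) = 0.970009
R(data-bus coupler) = exp(−0.0000211 × 5000) = 0.899874
R(autopilot servo) = exp(−0.0000399 × 5000) = 0.819140
R(rate gyro) = exp(−0.0000180 × 5000) = 0.913931
R(actuator driver) = exp(−0.0000126 × 5000) = 0.938943
Parallel (data-bus coupler and autopilot servo): 1 − (1 − 0.899874)(1 − 0.819140) = 0.981891
Series (air-data computer and [0.981891]): 0.970009 × 0.981891 = 0.952443
Series (rate gyro and actuator driver): 0.913931 × 0.938943 = 0.858129
Parallel ([0.952443] and [0.858129]): 1 − (1 − 0.952443)(1 − 0.858129) = 0.9933

0.9933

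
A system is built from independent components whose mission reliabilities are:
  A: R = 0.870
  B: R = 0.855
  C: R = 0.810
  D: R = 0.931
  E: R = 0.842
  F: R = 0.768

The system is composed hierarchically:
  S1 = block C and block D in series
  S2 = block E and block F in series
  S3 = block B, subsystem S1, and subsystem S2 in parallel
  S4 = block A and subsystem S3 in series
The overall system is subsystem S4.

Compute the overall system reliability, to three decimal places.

Series (C and D): 0.81000 × 0.93100 = 0.75411
Series (E and F): 0.84200 × 0.76800 = 0.64666
Parallel (B, [0.75411], and [0.64666]): 1 − (1 − 0.85500)(1 − 0.75411)(1 − 0.64666) = 0.98740
Series (A and [0.98740]): 0.87000 × 0.98740 = 0.859

0.859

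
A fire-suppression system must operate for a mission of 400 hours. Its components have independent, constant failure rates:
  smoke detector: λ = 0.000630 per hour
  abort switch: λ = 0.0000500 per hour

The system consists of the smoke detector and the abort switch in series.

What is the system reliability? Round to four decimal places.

0.7619

R(smoke detector) = exp(−0.000630 × 400) = 0.777245
R(abort switch) = exp(−0.0000500 × 400) = 0.980199
Series (smoke detector and abort switch): 0.777245 × 0.980199 = 0.7619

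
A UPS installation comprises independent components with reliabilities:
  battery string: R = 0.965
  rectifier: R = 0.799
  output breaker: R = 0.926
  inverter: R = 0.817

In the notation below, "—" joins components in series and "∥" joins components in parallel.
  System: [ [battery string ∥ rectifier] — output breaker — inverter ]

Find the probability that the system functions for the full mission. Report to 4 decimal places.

Parallel (battery string and rectifier): 1 − (1 − 0.965000)(1 − 0.799000) = 0.992965
Series ([0.992965], output breaker, and inverter): 0.992965 × 0.926000 × 0.817000 = 0.7512

0.7512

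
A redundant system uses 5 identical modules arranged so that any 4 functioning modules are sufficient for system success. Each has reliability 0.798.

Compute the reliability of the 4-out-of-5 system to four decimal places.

0.7332

R = Σ_{i=4}^{5} C(5,i) p^i (1−p)^{5−i} with p = 0.798
C(5,4)·0.798^4·0.202^1 = 0.409575
C(5,5)·0.798^5·0.202^0 = 0.323604
Sum = 0.7332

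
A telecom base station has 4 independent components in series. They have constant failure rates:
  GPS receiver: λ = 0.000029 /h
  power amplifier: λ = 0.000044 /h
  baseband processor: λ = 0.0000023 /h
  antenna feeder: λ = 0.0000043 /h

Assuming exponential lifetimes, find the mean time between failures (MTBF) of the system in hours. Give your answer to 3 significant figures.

Series of exponential components: λ_sys = Σ λ_i
λ_sys = 0.000029 + 0.000044 + 0.0000023 + 0.0000043 = 7.9600e-05 /h
MTBF = 1 / λ_sys = 12600 h

12600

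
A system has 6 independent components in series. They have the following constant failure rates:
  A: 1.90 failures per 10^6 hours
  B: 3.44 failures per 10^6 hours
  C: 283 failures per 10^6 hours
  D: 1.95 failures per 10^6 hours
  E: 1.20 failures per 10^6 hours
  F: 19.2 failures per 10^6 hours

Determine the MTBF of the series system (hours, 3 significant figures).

Series of exponential components: λ_sys = Σ λ_i
λ_sys = 0.00000190 + 0.00000344 + 0.000283 + 0.00000195 + 0.00000120 + 0.0000192 = 3.1069e-04 /h
MTBF = 1 / λ_sys = 3220 h

3220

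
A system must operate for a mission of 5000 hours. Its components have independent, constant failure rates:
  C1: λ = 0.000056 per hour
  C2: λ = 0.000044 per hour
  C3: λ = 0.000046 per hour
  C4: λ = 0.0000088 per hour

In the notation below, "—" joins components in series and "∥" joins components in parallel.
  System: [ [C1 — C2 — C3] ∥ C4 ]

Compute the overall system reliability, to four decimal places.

R(C1) = exp(−0.000056 × 5000) = 0.755784
R(C2) = exp(−0.000044 × 5000) = 0.802519
R(C3) = exp(−0.000046 × 5000) = 0.794534
R(C4) = exp(−0.0000088 × 5000) = 0.956954
Series (C1, C2, and C3): 0.755784 × 0.802519 × 0.794534 = 0.481910
Parallel ([0.481910] and C4): 1 − (1 − 0.481910)(1 − 0.956954) = 0.9777

0.9777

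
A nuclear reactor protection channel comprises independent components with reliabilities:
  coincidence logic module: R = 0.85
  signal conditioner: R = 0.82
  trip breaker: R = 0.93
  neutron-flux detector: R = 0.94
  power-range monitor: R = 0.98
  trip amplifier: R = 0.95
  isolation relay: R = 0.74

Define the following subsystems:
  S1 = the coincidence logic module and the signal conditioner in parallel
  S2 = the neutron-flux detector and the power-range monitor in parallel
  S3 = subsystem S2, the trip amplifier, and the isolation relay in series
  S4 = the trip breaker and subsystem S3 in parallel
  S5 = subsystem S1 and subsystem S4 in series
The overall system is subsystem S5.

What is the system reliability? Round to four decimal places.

0.9527

Parallel (coincidence logic module and signal conditioner): 1 − (1 − 0.850000)(1 − 0.820000) = 0.973000
Parallel (neutron-flux detector and power-range monitor): 1 − (1 − 0.940000)(1 − 0.980000) = 0.998800
Series ([0.998800], trip amplifier, and isolation relay): 0.998800 × 0.950000 × 0.740000 = 0.702156
Parallel (trip breaker and [0.702156]): 1 − (1 − 0.930000)(1 − 0.702156) = 0.979151
Series ([0.973000] and [0.979151]): 0.973000 × 0.979151 = 0.9527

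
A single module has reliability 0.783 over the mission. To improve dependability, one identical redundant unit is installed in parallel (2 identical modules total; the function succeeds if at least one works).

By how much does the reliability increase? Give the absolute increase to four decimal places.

0.1699

R_before = 0.783
R_after = 1 − (1 − 0.783)^2 = 0.9529
ΔR = 0.9529 − 0.783 = 0.1699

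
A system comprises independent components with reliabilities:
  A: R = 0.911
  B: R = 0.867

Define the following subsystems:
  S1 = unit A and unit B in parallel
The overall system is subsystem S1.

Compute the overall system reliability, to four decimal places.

0.9882

Parallel (A and B): 1 − (1 − 0.911000)(1 − 0.867000) = 0.9882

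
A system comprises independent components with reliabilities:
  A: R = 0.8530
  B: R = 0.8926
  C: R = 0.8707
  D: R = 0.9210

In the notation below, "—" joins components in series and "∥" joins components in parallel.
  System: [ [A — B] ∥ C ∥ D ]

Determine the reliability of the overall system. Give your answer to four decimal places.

Series (A and B): 0.853000 × 0.892600 = 0.761388
Parallel ([0.761388], C, and D): 1 − (1 − 0.761388)(1 − 0.870700)(1 − 0.921000) = 0.9976

0.9976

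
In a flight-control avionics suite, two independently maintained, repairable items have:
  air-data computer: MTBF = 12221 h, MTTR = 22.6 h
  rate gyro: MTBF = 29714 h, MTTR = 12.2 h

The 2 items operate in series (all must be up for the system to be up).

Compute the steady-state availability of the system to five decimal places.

A(air-data computer) = MTBF/(MTBF+MTTR) = 12221/(12221+22.6) = 0.998154
A(rate gyro) = MTBF/(MTBF+MTTR) = 29714/(29714+12.2) = 0.999590
Series availability: 0.998154 × 0.999590 = 0.99774

0.99774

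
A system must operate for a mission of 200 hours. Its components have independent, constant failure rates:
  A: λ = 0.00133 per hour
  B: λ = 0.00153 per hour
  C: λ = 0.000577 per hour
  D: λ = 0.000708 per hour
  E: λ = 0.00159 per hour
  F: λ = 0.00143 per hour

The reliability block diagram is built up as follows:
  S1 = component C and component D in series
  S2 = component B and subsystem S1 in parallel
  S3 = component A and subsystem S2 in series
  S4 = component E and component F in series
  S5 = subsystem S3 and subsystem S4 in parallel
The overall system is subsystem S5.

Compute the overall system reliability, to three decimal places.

R(A) = exp(−0.00133 × 200) = 0.76644
R(B) = exp(−0.00153 × 200) = 0.73639
R(C) = exp(−0.000577 × 200) = 0.89101
R(D) = exp(−0.000708 × 200) = 0.86797
R(E) = exp(−0.00159 × 200) = 0.72760
R(F) = exp(−0.00143 × 200) = 0.75126
Series (C and D): 0.89101 × 0.86797 = 0.77337
Parallel (B and [0.77337]): 1 − (1 − 0.73639)(1 − 0.77337) = 0.94026
Series (A and [0.94026]): 0.76644 × 0.94026 = 0.72065
Series (E and F): 0.72760 × 0.75126 = 0.54662
Parallel ([0.72065] and [0.54662]): 1 − (1 − 0.72065)(1 − 0.54662) = 0.873

0.873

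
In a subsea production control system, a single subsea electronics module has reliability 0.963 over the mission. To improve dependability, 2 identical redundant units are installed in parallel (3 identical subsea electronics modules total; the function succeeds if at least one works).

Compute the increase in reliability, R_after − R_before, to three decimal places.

R_before = 0.963
R_after = 1 − (1 − 0.963)^3 = 1.000
ΔR = 1.000 − 0.963 = 0.037

0.037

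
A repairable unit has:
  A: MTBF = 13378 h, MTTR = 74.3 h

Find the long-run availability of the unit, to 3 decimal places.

A(A) = MTBF/(MTBF+MTTR) = 13378/(13378+74.3) = 0.994

0.994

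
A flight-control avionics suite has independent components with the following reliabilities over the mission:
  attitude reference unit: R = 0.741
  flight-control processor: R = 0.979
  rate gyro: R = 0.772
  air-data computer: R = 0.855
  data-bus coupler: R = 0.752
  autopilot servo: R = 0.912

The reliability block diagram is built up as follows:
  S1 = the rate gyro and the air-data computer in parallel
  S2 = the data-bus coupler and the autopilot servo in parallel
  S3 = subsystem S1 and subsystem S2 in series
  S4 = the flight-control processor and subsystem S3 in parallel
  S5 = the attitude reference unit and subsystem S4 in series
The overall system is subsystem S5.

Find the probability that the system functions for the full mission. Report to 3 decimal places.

0.740

Parallel (rate gyro and air-data computer): 1 − (1 − 0.77200)(1 − 0.85500) = 0.96694
Parallel (data-bus coupler and autopilot servo): 1 − (1 − 0.75200)(1 − 0.91200) = 0.97818
Series ([0.96694] and [0.97818]): 0.96694 × 0.97818 = 0.94584
Parallel (flight-control processor and [0.94584]): 1 − (1 − 0.97900)(1 − 0.94584) = 0.99886
Series (attitude reference unit and [0.99886]): 0.74100 × 0.99886 = 0.740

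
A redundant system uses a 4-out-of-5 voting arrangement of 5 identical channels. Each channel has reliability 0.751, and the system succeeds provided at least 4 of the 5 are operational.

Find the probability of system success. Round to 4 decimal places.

R = Σ_{i=4}^{5} C(5,i) p^i (1−p)^{5−i} with p = 0.751
C(5,4)·0.751^4·0.249^1 = 0.396031
C(5,5)·0.751^5·0.249^0 = 0.238891
Sum = 0.6349

0.6349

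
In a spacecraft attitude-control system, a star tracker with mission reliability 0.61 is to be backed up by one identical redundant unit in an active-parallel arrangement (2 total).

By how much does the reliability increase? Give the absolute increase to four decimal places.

R_before = 0.61
R_after = 1 − (1 − 0.61)^2 = 0.8479
ΔR = 0.8479 − 0.61 = 0.2379

0.2379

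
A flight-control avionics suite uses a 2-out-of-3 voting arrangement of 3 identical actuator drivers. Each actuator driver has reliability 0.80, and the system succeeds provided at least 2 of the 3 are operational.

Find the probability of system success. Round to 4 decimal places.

0.8960

R = Σ_{i=2}^{3} C(3,i) p^i (1−p)^{3−i} with p = 0.80
C(3,2)·0.80^2·0.20^1 = 0.384000
C(3,3)·0.80^3·0.20^0 = 0.512000
Sum = 0.8960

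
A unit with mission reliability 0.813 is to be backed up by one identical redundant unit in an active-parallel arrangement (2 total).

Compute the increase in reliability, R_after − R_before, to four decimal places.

R_before = 0.813
R_after = 1 − (1 − 0.813)^2 = 0.9650
ΔR = 0.9650 − 0.813 = 0.1520

0.1520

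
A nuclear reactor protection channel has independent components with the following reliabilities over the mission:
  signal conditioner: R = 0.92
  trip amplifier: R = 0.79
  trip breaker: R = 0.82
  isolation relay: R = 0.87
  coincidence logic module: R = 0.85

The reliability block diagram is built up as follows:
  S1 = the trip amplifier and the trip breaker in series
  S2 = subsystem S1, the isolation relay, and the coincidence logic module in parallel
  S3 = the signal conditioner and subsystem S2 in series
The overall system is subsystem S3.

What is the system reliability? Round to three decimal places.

Series (trip amplifier and trip breaker): 0.79000 × 0.82000 = 0.64780
Parallel ([0.64780], isolation relay, and coincidence logic module): 1 − (1 − 0.64780)(1 − 0.87000)(1 − 0.85000) = 0.99313
Series (signal conditioner and [0.99313]): 0.92000 × 0.99313 = 0.914

0.914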